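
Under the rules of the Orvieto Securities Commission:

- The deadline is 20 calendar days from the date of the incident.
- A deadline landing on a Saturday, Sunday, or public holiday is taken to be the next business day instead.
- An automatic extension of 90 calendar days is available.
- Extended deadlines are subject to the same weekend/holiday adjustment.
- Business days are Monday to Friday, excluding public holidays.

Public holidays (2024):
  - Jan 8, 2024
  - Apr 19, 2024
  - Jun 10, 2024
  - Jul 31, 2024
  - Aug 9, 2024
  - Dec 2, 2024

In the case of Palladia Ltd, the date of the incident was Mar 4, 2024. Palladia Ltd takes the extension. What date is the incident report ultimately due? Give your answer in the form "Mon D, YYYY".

From Mar 4, 2024, 20 calendar days later is Mar 24, 2024.
Mar 24, 2024 is a Sunday, so it moves to the next business day, Mar 25, 2024 (Monday).
With the 90-day extension, Mar 25, 2024 becomes Jun 23, 2024.
Jun 23, 2024 falls on a Sunday. Rolling to the next business day gives Jun 24, 2024, a Monday.
Final deadline: Jun 24, 2024.

Jun 24, 2024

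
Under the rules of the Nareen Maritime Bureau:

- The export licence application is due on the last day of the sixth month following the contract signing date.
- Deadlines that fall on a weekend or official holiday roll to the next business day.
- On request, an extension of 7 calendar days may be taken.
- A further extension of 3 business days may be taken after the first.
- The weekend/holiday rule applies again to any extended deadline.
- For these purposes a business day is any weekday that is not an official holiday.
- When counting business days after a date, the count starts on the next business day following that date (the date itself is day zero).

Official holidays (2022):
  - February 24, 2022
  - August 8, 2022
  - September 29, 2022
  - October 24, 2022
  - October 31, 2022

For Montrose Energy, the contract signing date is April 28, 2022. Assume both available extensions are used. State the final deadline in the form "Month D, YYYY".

The sixth month after April 28, 2022 is October 2022, whose last day is October 31, 2022.
Because October 31, 2022 is a listed holiday, the deadline becomes November 1, 2022 (Tuesday).
With the 7-day extension, November 1, 2022 becomes November 8, 2022.
November 8, 2022 is a Tuesday and not a listed holiday, so it stands.
Applying the 3-business-day extension: 3 business days after November 8, 2022 is November 11, 2022.
Since November 11, 2022 is a Friday and not a holiday, the date is unchanged.
Deadline: November 11, 2022.

November 11, 2022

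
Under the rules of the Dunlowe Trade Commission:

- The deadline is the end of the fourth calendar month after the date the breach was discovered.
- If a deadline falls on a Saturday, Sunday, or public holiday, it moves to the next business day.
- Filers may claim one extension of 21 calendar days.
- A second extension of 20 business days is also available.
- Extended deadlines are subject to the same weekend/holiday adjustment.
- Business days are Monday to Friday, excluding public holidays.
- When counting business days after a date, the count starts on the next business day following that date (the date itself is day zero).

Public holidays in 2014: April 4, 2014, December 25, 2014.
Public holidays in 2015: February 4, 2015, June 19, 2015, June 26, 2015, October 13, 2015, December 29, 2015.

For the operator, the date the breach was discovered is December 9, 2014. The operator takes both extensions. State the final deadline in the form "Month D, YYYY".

June 18, 2015

4 months after December 9, 2014 falls in April 2015; the last day of that month is April 30, 2015.
April 30, 2015 (Thursday) is already a business day.
With the 21-day extension, April 30, 2015 becomes May 21, 2015.
May 21, 2015 falls on a Thursday, which is a business day, so no adjustment is needed.
Applying the 20-business-day extension: 20 business days after May 21, 2015 is June 18, 2015.
June 18, 2015 is a Thursday and not a listed holiday, so it stands.
So the filing is due June 18, 2015.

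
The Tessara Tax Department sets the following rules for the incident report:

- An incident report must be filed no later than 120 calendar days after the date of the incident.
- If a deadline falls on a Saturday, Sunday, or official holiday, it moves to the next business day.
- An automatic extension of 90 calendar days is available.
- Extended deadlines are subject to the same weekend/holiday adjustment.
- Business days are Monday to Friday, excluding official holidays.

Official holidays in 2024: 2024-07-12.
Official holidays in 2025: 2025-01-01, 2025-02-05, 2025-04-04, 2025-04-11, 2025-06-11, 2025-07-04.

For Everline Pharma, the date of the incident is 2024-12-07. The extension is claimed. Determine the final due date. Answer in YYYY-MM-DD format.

Trigger date 2024-12-07 + 120 calendar days = 2025-04-06.
2025-04-06 falls on a Sunday. Rolling to the next business day gives 2025-04-07, a Monday.
Add the 90 calendar-day extension to 2025-04-07: 2025-07-06.
2025-07-06 falls on a Sunday. Rolling to the next business day gives 2025-07-07, a Monday.
Deadline: 2025-07-07.

2025-07-07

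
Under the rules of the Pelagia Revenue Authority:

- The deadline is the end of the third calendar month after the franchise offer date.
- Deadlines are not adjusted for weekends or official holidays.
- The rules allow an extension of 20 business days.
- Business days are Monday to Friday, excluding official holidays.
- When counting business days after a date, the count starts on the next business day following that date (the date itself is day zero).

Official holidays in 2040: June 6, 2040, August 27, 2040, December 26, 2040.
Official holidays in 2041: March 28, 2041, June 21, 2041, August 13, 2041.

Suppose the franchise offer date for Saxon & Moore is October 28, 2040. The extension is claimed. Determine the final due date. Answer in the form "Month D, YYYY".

The third month after October 28, 2040 is January 2041, whose last day is January 31, 2041.
January 31, 2041 is a Thursday; no weekend or holiday adjustment applies.
Applying the 20-business-day extension: 20 business days after January 31, 2041 is February 28, 2041.
February 28, 2041 falls on a Thursday. The rules make no weekend/holiday allowance, so it remains February 28, 2041.
So the filing is due February 28, 2041.

February 28, 2041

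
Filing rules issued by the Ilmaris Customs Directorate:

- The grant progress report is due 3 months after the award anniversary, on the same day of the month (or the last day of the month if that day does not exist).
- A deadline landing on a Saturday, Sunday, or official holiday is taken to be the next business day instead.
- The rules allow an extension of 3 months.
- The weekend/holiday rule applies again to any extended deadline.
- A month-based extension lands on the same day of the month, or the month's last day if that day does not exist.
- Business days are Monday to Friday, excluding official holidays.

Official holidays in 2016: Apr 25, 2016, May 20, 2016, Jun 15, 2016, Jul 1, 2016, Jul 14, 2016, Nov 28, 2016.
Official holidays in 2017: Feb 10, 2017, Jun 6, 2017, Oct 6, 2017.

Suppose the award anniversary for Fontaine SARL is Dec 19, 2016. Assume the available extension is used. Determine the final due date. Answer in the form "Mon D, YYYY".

3 months from Dec 19, 2016 is Mar 19, 2017.
Mar 19, 2017 is a Sunday; the next business day is Mar 20, 2017 (Monday).
Applying the 3 months extension: 3 months after Mar 20, 2017 is Jun 20, 2017.
Since Jun 20, 2017 is a Tuesday and not a holiday, the date is unchanged.
Final deadline: Jun 20, 2017.

Jun 20, 2017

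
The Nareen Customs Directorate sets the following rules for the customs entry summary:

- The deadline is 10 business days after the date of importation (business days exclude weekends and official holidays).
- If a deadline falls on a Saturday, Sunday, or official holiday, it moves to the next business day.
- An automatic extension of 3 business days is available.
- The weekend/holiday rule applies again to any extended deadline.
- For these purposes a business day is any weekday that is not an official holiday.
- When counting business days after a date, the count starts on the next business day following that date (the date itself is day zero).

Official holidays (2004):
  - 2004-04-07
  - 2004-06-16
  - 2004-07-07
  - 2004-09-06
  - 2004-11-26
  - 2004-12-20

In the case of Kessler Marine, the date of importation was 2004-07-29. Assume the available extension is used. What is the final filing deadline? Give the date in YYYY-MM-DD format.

2004-08-17

10 business days after 2004-07-29, excluding weekends and holidays, is 2004-08-12.
2004-08-12 is a Thursday and not a listed holiday, so it stands.
Applying the 3-business-day extension: 3 business days after 2004-08-12 is 2004-08-17.
2004-08-17 (Tuesday) is already a business day.
Deadline: 2004-08-17.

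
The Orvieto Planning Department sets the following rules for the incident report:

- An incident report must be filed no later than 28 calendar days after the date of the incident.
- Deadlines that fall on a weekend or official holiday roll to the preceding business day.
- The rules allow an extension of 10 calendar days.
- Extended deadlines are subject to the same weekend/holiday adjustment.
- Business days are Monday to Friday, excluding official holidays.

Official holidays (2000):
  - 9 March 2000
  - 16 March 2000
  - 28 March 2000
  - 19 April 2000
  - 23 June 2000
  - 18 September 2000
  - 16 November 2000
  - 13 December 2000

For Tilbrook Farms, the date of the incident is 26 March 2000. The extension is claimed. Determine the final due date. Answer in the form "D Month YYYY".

1 May 2000

28 calendar days after 26 March 2000 is 23 April 2000.
23 April 2000 falls on a Sunday. Rolling to the preceding business day gives 21 April 2000, a Friday.
Add the 10 calendar-day extension to 21 April 2000: 1 May 2000.
Since 1 May 2000 is a Monday and not a holiday, the date is unchanged.
The final due date is 1 May 2000.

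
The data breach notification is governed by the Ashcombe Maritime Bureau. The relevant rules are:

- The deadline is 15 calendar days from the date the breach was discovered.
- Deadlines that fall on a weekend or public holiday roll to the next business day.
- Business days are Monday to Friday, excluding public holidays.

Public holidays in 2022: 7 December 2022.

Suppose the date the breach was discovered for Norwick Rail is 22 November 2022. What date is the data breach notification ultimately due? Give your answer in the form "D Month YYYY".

Trigger date 22 November 2022 + 15 calendar days = 7 December 2022.
7 December 2022 is a listed holiday, so it moves to the next business day, 8 December 2022 (Thursday).
Final deadline: 8 December 2022.

8 December 2022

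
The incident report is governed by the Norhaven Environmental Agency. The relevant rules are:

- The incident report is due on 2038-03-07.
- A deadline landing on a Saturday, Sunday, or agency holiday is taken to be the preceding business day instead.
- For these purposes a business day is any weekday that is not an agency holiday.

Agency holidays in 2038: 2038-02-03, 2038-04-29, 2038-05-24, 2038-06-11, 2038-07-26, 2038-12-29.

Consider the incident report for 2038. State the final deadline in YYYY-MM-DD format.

2038-03-05

The statutory due date is 2038-03-07.
Because 2038-03-07 is a Sunday, the deadline becomes 2038-03-05 (Friday).
Final deadline: 2038-03-05.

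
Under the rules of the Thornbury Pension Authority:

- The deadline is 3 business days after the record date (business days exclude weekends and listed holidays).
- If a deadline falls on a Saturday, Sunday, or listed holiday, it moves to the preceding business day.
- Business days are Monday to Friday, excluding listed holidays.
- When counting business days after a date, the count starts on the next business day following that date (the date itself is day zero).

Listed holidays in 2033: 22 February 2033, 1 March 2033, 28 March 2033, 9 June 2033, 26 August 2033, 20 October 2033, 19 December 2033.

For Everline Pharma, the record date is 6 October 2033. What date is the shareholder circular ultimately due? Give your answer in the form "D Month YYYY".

Counting 3 business days after 6 October 2033 (skipping weekends and listed holidays) reaches 11 October 2033.
Since 11 October 2033 is a Tuesday and not a holiday, the date is unchanged.
So the filing is due 11 October 2033.

11 October 2033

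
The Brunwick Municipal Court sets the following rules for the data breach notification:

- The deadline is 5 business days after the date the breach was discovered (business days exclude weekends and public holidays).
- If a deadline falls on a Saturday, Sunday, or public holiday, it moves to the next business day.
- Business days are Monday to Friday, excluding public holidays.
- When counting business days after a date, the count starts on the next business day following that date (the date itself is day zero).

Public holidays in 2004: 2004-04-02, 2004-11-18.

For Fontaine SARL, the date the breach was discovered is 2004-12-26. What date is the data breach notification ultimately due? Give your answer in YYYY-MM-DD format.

5 business days after 2004-12-26, excluding weekends and holidays, is 2004-12-31.
2004-12-31 is a Friday and not a listed holiday, so it stands.
Final deadline: 2004-12-31.

2004-12-31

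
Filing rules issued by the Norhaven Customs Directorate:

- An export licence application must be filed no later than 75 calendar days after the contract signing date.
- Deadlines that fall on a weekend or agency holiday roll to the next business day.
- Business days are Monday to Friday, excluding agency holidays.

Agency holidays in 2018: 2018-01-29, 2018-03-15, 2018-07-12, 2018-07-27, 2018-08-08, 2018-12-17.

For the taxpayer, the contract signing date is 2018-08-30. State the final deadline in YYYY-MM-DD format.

2018-11-13

From 2018-08-30, 75 calendar days later is 2018-11-13.
2018-11-13 falls on a Tuesday, which is a business day, so no adjustment is needed.
So the filing is due 2018-11-13.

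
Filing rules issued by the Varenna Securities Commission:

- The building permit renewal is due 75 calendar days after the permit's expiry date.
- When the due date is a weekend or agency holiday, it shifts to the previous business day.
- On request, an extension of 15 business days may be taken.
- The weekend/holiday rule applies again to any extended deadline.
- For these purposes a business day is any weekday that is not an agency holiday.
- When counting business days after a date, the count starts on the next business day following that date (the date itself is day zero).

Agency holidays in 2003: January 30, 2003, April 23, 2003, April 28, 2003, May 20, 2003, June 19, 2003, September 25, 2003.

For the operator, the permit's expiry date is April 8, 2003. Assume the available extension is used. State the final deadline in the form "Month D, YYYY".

July 11, 2003

Trigger date April 8, 2003 + 75 calendar days = June 22, 2003.
June 22, 2003 is a Sunday; the preceding business day is June 20, 2003 (Friday).
Applying the 15-business-day extension: 15 business days after June 20, 2003 is July 11, 2003.
Since July 11, 2003 is a Friday and not a holiday, the date is unchanged.
So the filing is due July 11, 2003.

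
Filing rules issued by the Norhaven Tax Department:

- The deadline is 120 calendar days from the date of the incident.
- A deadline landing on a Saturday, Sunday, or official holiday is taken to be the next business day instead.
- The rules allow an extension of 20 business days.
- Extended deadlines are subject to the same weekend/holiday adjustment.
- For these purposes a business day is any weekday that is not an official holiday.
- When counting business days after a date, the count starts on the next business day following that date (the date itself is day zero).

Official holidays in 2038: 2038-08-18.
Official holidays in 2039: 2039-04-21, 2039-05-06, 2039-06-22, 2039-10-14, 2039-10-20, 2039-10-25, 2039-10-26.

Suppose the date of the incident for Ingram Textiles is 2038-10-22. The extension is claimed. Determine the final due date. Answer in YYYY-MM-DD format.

2039-03-21

From 2038-10-22, 120 calendar days later is 2039-02-19.
Because 2039-02-19 is a Saturday, the deadline becomes 2039-02-21 (Monday).
Applying the 20-business-day extension: 20 business days after 2039-02-21 is 2039-03-21.
Since 2039-03-21 is a Monday and not a holiday, the date is unchanged.
Final deadline: 2039-03-21.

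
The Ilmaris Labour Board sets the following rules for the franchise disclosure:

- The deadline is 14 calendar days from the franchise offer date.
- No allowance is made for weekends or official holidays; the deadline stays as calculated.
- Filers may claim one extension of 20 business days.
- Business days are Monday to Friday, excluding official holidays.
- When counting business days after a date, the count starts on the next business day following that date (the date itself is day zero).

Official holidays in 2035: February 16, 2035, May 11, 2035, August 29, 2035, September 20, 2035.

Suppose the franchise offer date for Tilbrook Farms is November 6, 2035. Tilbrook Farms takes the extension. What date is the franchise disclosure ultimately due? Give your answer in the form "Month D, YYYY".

December 18, 2035

14 calendar days after November 6, 2035 is November 20, 2035.
No adjustment is made for weekends or holidays, so November 20, 2035 stands.
The 20-business-day extension runs from November 20, 2035 to December 18, 2035.
December 18, 2035 is a Tuesday; no weekend or holiday adjustment applies.
Final deadline: December 18, 2035.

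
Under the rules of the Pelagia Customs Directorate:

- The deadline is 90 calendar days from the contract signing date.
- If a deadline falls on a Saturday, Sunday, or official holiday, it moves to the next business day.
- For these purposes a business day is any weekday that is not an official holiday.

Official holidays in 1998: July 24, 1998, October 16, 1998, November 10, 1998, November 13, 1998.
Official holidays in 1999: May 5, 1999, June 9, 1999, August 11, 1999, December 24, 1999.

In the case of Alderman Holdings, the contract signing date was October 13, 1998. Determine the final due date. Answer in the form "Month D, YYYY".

January 11, 1999

From October 13, 1998, 90 calendar days later is January 11, 1999.
Since January 11, 1999 is a Monday and not a holiday, the date is unchanged.
Final deadline: January 11, 1999.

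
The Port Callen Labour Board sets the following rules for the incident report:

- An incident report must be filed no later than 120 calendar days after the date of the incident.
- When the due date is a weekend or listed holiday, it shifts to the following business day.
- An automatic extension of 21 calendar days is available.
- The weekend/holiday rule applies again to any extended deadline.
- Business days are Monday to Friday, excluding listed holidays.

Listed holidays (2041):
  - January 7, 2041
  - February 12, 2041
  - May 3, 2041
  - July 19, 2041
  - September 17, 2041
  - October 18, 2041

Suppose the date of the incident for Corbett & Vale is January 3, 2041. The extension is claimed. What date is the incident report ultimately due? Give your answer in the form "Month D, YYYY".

May 27, 2041

Adding 120 calendar days to January 3, 2041 gives May 3, 2041.
May 3, 2041 is a listed holiday; the next business day is May 6, 2041 (Monday).
Add the 21 calendar-day extension to May 6, 2041: May 27, 2041.
Since May 27, 2041 is a Monday and not a holiday, the date is unchanged.
Final deadline: May 27, 2041.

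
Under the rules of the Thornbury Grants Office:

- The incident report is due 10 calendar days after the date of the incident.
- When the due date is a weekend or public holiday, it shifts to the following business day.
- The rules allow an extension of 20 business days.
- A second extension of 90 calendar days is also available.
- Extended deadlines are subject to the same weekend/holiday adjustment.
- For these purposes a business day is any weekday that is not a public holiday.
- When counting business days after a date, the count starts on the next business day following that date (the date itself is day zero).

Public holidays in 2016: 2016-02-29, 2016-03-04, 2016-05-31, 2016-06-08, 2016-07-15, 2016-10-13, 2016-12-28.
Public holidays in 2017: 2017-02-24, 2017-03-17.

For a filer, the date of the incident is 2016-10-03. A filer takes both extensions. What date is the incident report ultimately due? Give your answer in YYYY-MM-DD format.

Adding 10 calendar days to 2016-10-03 gives 2016-10-13.
2016-10-13 falls on a listed holiday. Rolling to the next business day gives 2016-10-14, a Friday.
Applying the 20-business-day extension: 20 business days after 2016-10-14 is 2016-11-11.
2016-11-11 falls on a Friday, which is a business day, so no adjustment is needed.
The 90-calendar-day extension moves the deadline from 2016-11-11 to 2017-02-09.
Since 2017-02-09 is a Thursday and not a holiday, the date is unchanged.
Final deadline: 2017-02-09.

2017-02-09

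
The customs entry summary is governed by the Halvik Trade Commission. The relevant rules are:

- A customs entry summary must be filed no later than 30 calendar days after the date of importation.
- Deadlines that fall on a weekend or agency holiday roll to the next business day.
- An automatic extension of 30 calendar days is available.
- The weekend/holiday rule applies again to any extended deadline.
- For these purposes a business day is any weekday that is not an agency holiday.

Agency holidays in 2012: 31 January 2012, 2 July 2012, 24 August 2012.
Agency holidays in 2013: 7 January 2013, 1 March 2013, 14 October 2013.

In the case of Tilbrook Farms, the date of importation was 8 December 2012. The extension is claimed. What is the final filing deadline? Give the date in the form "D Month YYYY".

30 calendar days after 8 December 2012 is 7 January 2013.
7 January 2013 is a listed holiday; the next business day is 8 January 2013 (Tuesday).
Add the 30 calendar-day extension to 8 January 2013: 7 February 2013.
7 February 2013 falls on a Thursday, which is a business day, so no adjustment is needed.
Final deadline: 7 February 2013.

7 February 2013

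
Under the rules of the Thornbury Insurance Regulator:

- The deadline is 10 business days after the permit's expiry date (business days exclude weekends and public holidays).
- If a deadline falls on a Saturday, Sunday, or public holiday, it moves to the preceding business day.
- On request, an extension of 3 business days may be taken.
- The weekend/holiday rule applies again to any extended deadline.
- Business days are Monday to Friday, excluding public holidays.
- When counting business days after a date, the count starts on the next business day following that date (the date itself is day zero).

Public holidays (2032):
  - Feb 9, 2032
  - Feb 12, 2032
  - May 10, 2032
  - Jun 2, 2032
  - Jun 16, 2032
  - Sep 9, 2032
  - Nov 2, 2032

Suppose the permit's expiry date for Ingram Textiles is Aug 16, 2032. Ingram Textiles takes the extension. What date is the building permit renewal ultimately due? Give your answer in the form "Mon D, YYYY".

10 business days after Aug 16, 2032, excluding weekends and holidays, is Aug 30, 2032.
Aug 30, 2032 is a Monday and not a listed holiday, so it stands.
Counting 3 further business days from Aug 30, 2032 reaches Sep 2, 2032.
Sep 2, 2032 is a Thursday and not a listed holiday, so it stands.
So the filing is due Sep 2, 2032.

Sep 2, 2032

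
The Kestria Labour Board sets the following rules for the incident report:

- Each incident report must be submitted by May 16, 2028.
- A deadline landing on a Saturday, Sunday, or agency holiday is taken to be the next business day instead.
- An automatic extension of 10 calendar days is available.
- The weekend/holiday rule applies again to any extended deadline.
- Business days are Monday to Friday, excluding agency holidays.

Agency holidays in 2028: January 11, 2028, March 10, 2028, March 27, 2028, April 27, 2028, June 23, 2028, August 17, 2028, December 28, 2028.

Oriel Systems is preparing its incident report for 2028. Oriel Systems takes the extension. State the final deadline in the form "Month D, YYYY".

May 26, 2028

The statutory due date is May 16, 2028.
Since May 16, 2028 is a Tuesday and not a holiday, the date is unchanged.
Applying the 10-calendar-day extension: May 16, 2028 + 10 days = May 26, 2028.
May 26, 2028 (Friday) is already a business day.
So the filing is due May 26, 2028.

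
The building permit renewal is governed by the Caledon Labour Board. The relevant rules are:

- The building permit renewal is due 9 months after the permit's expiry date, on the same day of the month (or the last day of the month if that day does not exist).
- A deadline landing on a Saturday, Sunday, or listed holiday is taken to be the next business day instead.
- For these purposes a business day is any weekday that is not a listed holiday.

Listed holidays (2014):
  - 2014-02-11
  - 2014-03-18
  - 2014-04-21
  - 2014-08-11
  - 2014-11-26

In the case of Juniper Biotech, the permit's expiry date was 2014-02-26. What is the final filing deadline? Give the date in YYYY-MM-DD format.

9 months from 2014-02-26 is 2014-11-26.
2014-11-26 falls on a listed holiday. Rolling to the next business day gives 2014-11-27, a Thursday.
So the filing is due 2014-11-27.

2014-11-27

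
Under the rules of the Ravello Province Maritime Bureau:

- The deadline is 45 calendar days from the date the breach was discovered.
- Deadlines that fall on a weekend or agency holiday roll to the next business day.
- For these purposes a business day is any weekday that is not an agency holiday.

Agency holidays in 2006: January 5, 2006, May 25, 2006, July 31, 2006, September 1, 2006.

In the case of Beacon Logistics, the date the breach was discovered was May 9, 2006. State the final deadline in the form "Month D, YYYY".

June 23, 2006

Trigger date May 9, 2006 + 45 calendar days = June 23, 2006.
June 23, 2006 is a Friday and not a listed holiday, so it stands.
Final deadline: June 23, 2006.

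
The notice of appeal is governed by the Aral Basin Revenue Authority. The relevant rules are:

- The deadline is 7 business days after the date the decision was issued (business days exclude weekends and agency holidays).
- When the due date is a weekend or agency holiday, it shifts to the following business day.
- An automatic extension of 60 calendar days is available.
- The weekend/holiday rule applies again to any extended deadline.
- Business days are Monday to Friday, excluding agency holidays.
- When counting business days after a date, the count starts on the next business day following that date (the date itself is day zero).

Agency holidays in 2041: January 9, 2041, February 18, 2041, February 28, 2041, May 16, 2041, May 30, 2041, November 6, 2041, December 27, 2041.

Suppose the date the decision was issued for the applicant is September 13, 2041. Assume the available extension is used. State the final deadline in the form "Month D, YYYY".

November 25, 2041

Starting the day after September 13, 2041 and counting 7 business days lands on September 24, 2041.
September 24, 2041 falls on a Tuesday, which is a business day, so no adjustment is needed.
The 60-calendar-day extension moves the deadline from September 24, 2041 to November 23, 2041.
November 23, 2041 is a Saturday; the next business day is November 25, 2041 (Monday).
So the filing is due November 25, 2041.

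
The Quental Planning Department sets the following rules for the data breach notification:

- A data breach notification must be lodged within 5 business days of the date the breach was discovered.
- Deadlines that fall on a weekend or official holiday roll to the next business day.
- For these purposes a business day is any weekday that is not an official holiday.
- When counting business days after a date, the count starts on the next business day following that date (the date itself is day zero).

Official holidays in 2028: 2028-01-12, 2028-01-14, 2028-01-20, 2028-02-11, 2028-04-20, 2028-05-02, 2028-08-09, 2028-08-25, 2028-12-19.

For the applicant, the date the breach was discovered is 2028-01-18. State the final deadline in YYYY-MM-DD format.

Counting 5 business days after 2028-01-18 (skipping weekends and listed holidays) reaches 2028-01-26.
2028-01-26 is a Wednesday and not a listed holiday, so it stands.
Deadline: 2028-01-26.

2028-01-26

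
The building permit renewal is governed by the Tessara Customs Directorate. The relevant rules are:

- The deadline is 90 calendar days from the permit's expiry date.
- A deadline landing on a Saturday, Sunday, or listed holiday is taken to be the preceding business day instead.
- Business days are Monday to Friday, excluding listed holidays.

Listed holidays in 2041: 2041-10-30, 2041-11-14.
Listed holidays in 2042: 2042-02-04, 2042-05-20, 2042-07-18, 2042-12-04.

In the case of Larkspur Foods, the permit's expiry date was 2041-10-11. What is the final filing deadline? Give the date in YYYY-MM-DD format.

2042-01-09

From 2041-10-11, 90 calendar days later is 2042-01-09.
2042-01-09 (Thursday) is already a business day.
Final deadline: 2042-01-09.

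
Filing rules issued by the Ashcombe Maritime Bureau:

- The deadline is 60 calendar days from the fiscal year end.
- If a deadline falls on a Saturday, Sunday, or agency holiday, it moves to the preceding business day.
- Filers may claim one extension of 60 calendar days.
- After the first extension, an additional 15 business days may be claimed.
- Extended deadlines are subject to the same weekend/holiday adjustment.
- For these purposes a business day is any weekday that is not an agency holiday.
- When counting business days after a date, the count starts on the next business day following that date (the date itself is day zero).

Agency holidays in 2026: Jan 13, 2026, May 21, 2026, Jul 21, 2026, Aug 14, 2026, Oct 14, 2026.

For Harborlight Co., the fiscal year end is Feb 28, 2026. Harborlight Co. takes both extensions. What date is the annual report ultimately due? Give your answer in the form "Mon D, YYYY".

From Feb 28, 2026, 60 calendar days later is Apr 29, 2026.
Since Apr 29, 2026 is a Wednesday and not a holiday, the date is unchanged.
Add the 60 calendar-day extension to Apr 29, 2026: Jun 28, 2026.
Jun 28, 2026 is a Sunday, so it moves to the preceding business day, Jun 26, 2026 (Friday).
The 15-business-day extension runs from Jun 26, 2026 to Jul 17, 2026.
Jul 17, 2026 (Friday) is already a business day.
Final deadline: Jul 17, 2026.

Jul 17, 2026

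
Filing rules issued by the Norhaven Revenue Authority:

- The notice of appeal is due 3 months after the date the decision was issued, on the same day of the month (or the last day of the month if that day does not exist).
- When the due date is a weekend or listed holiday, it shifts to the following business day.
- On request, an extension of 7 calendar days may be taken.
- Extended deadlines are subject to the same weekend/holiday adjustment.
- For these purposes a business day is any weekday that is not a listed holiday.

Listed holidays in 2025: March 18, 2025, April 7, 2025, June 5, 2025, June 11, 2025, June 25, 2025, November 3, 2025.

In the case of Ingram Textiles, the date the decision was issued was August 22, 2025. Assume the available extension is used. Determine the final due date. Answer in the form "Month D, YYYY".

3 months from August 22, 2025 is November 22, 2025.
November 22, 2025 is a Saturday; the next business day is November 24, 2025 (Monday).
Add the 7 calendar-day extension to November 24, 2025: December 1, 2025.
Since December 1, 2025 is a Monday and not a holiday, the date is unchanged.
So the filing is due December 1, 2025.

December 1, 2025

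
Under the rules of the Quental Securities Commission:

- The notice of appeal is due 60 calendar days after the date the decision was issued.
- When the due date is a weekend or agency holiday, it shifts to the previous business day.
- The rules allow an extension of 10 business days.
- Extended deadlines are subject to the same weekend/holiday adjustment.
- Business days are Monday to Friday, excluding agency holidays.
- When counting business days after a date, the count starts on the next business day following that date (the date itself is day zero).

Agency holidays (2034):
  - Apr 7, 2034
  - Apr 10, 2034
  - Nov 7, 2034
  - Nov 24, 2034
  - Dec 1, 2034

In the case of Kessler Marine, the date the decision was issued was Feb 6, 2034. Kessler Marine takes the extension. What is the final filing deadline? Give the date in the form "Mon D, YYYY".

From Feb 6, 2034, 60 calendar days later is Apr 7, 2034.
Because Apr 7, 2034 is a listed holiday, the deadline becomes Apr 6, 2034 (Thursday).
Counting 10 further business days from Apr 6, 2034 reaches Apr 24, 2034.
Apr 24, 2034 is a Monday and not a listed holiday, so it stands.
Deadline: Apr 24, 2034.

Apr 24, 2034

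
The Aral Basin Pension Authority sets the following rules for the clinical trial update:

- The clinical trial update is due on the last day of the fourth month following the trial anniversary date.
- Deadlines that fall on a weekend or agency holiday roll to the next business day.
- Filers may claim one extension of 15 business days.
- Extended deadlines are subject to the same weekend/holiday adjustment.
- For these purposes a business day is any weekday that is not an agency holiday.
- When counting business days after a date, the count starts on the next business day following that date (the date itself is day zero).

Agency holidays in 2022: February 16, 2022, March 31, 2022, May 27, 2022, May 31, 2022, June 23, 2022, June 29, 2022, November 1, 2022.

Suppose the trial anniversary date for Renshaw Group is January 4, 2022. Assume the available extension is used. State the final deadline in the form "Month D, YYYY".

June 22, 2022

4 months after January 4, 2022 is May 2022; that month ends on May 31, 2022.
May 31, 2022 is a listed holiday, so it moves to the next business day, June 1, 2022 (Wednesday).
The 15-business-day extension runs from June 1, 2022 to June 22, 2022.
June 22, 2022 (Wednesday) is already a business day.
Final deadline: June 22, 2022.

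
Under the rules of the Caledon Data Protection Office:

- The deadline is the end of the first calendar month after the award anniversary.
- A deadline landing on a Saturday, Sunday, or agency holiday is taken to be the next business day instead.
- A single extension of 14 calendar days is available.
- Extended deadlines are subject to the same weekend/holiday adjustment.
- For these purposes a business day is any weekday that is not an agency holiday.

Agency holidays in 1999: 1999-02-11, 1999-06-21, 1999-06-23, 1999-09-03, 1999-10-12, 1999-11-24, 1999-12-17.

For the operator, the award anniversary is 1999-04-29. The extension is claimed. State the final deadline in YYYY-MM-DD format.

1999-06-14

The first month after 1999-04-29 is May 1999, whose last day is 1999-05-31.
1999-05-31 falls on a Monday, which is a business day, so no adjustment is needed.
The 14-calendar-day extension moves the deadline from 1999-05-31 to 1999-06-14.
1999-06-14 falls on a Monday, which is a business day, so no adjustment is needed.
The final due date is 1999-06-14.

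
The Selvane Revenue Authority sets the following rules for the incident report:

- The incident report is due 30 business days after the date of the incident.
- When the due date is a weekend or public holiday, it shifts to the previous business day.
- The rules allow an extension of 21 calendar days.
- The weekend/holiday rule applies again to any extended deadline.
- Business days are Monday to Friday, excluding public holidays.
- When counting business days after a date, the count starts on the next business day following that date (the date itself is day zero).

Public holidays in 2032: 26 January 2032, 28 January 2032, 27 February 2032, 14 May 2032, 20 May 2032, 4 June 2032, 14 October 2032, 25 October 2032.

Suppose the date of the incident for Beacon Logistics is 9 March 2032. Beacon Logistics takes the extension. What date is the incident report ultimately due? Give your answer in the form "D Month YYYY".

11 May 2032

Starting the day after 9 March 2032 and counting 30 business days lands on 20 April 2032.
20 April 2032 falls on a Tuesday, which is a business day, so no adjustment is needed.
With the 21-day extension, 20 April 2032 becomes 11 May 2032.
11 May 2032 is a Tuesday and not a listed holiday, so it stands.
So the filing is due 11 May 2032.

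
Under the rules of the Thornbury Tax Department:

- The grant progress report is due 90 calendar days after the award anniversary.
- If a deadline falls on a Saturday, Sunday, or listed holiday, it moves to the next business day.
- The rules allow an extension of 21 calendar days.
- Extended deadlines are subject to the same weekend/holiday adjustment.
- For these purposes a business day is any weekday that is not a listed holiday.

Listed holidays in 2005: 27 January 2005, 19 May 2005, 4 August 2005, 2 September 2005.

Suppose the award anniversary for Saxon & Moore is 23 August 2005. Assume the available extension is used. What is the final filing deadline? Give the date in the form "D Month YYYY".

90 calendar days after 23 August 2005 is 21 November 2005.
21 November 2005 (Monday) is already a business day.
The 21-calendar-day extension moves the deadline from 21 November 2005 to 12 December 2005.
12 December 2005 is a Monday and not a listed holiday, so it stands.
The final due date is 12 December 2005.

12 December 2005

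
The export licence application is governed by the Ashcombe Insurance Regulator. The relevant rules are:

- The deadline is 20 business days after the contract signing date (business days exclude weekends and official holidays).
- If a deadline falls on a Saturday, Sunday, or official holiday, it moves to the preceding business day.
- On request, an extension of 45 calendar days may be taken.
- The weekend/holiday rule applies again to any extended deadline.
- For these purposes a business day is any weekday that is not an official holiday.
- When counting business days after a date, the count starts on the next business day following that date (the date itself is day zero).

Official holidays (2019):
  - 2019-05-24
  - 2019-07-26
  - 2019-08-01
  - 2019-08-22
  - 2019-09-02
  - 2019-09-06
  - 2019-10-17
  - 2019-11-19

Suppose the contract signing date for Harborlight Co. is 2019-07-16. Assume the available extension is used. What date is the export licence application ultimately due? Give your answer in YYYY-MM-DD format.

2019-09-27

Starting the day after 2019-07-16 and counting 20 business days lands on 2019-08-15.
2019-08-15 (Thursday) is already a business day.
The 45-calendar-day extension moves the deadline from 2019-08-15 to 2019-09-29.
2019-09-29 is a Sunday, so it moves to the preceding business day, 2019-09-27 (Friday).
So the filing is due 2019-09-27.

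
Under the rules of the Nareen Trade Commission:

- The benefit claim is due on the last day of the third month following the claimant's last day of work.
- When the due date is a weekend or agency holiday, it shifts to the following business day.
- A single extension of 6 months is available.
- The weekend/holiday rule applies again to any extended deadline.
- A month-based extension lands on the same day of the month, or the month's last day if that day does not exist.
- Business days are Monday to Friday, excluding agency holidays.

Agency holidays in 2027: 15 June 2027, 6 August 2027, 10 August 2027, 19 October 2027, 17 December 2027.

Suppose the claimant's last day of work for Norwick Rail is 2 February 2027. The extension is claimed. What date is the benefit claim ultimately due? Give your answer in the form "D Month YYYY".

The third month after 2 February 2027 is May 2027, whose last day is 31 May 2027.
31 May 2027 is a Monday and not a listed holiday, so it stands.
The 6 months extension carries 31 May 2027 to 30 November 2027 (day 31 does not exist in November, so the month's last day is used).
30 November 2027 falls on a Tuesday, which is a business day, so no adjustment is needed.
The final due date is 30 November 2027.

30 November 2027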